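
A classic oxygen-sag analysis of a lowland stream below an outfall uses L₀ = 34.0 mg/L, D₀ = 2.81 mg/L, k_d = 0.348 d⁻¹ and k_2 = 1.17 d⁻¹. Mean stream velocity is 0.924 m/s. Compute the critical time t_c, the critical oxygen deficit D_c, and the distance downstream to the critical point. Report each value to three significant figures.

t_c ≈ 1.21 d; D_c ≈ 6.64 mg/L; x_c ≈ 96.7 km

With k_2/k_d = 3.362 and 1 − D₀(k_2−k_d)/(k_d L₀) = 0.8048,
t_c = ln(3.362 × 0.8048) / (1.17 − 0.348) = ln(2.706) / 0.8220 = 0.9954/0.8220 = 1.211 d.
D_c = (k_d/k_2) L₀ e^(−k_d t_c) = (0.348/1.17) × 34.0 × e^(−0.348×1.211) = 0.2974 × 34.0 × 0.6561 = 6.635 mg/L.
x_c = v t_c = 0.924 m/s × 1.211 d × 86400 s/d = 96670 m ≈ 96.7 km.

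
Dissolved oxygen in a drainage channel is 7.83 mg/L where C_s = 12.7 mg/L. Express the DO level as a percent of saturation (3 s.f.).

61.7 % saturation

% saturation = C/C_s × 100 = 7.83/12.7 × 100 = 61.7 %.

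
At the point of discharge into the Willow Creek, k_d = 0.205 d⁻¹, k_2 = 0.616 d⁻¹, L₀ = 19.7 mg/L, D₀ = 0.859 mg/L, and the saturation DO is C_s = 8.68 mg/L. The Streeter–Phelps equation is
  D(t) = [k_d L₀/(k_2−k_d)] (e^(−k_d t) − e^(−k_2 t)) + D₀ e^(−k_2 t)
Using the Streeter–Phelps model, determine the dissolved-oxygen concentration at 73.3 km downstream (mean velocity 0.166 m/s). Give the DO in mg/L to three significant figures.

Travel time t = x/v = 73.3 km / (0.166 m/s) = 73300 m / 0.166 m/s = 441600 s = 5.111 d.
k_d L₀/(k_2−k_d) = 0.205×19.7/(0.616−0.205) = 4.038/0.4110 = 9.826 mg/L.
e^(−k_d t) = e^(−0.205×5.111) = 0.3507; e^(−k_2 t) = e^(−0.616×5.111) = 0.04293.
D = 9.826 × (0.3507 − 0.04293) + 0.859 × 0.04293 = 3.025 + 0.03688 = 3.061 mg/L.
DO = C_s − D = 8.68 − 3.061 = 5.619 mg/L.

DO ≈ 5.62 mg/L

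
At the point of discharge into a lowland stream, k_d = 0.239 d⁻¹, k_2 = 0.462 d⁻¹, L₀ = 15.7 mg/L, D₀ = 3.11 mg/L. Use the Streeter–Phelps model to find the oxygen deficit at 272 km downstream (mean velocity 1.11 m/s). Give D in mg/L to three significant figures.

D ≈ 4.84 mg/L

Travel time t = x/v = 272 km / (1.11 m/s) = 272000 m / 1.11 m/s = 245000 s = 2.836 d.
k_d L₀/(k_2−k_d) = 0.239×15.7/(0.462−0.239) = 3.752/0.2230 = 16.83 mg/L.
e^(−k_d t) = e^(−0.239×2.836) = 0.5077; e^(−k_2 t) = e^(−0.462×2.836) = 0.2697.
D = 16.83 × (0.5077 − 0.2697) + 3.11 × 0.2697 = 4.004 + 0.8389 = 4.843 mg/L.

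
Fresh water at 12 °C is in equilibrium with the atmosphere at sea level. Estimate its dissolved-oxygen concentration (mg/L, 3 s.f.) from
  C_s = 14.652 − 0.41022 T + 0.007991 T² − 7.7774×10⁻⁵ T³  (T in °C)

C_s ≈ 10.7 mg/L

C_s = 14.652 − 0.41022×12 + 0.007991×12² − 7.7774×10⁻⁵×12³ = 10.75 mg/L.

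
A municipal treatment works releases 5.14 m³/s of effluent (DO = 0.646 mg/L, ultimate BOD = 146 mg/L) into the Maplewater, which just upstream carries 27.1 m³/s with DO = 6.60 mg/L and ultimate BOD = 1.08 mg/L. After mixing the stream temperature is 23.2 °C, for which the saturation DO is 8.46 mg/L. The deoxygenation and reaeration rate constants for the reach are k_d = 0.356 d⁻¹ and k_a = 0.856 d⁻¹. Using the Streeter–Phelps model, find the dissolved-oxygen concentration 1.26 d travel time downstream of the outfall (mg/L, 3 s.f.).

Mixed DO = (27.1×6.60 + 5.14×0.646)/(27.1+5.14) = 182.2/32.24 = 5.651 mg/L.
Mixed L₀ = (27.1×1.08 + 5.14×146)/(32.24) = 779.7/32.24 = 24.18 mg/L.
Initial deficit D₀ = C_s − DO₀ = 8.46 − 5.651 = 2.809 mg/L.
D(1.26) = [0.356×24.18/(0.856−0.356)](e^(−0.356×1.26) − e^(−0.856×1.26)) + 2.809 e^(−0.856×1.26)
= 17.22 × (0.6385 − 0.3401) + 2.809 × 0.3401 = 6.095 mg/L.
DO = 8.46 − 6.095 = 2.365 mg/L.

DO ≈ 2.37 mg/L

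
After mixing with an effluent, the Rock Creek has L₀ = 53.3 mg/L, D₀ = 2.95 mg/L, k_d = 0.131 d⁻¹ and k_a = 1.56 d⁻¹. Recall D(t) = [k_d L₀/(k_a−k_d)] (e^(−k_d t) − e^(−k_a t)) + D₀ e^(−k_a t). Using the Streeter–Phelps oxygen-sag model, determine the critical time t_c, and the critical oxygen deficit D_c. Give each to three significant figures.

t_c = [1/(k_a−k_d)] ln[(k_a/k_d)(1 − D₀(k_a−k_d)/(k_d L₀))]
= [1/(1.56−0.131)] ln[(1.56/0.131)(1 − 2.95×1.429/(0.131×53.3))]
= (1/1.429) ln[11.91 × 0.3963] = 0.6998 × ln(4.719) = 0.6998 × 1.552 = 1.086 d.
D_c = (k_d/k_a) L₀ e^(−k_d t_c) = (0.131/1.56) × 53.3 × e^(−0.131×1.086) = 0.08397 × 53.3 × 0.8674 = 3.882 mg/L.

t_c ≈ 1.09 d; D_c ≈ 3.88 mg/L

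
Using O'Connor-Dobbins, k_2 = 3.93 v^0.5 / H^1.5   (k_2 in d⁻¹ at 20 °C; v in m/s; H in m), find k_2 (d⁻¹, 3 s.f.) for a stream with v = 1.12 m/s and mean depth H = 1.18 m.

k_2 = 3.93 × 1.12^0.5 / 1.18^1.5 = 3.93 × 1.058 / 1.282 = 3.245 d⁻¹.

k_2 ≈ 3.24 d⁻¹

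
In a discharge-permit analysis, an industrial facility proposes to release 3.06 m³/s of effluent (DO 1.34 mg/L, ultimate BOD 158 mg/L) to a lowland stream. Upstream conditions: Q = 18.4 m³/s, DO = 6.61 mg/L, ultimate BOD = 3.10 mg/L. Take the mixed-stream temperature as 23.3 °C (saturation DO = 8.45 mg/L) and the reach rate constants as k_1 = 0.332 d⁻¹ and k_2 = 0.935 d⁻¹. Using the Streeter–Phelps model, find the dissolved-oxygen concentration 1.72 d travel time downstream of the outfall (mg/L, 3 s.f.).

Mixed DO = (18.4×6.61 + 3.06×1.34)/(18.4+3.06) = 125.7/21.46 = 5.859 mg/L.
Mixed L₀ = (18.4×3.10 + 3.06×158)/(21.46) = 540.5/21.46 = 25.19 mg/L.
Initial deficit D₀ = C_s − DO₀ = 8.45 − 5.859 = 2.591 mg/L.
D(1.72) = [0.332×25.19/(0.935−0.332)](e^(−0.332×1.72) − e^(−0.935×1.72)) + 2.591 e^(−0.935×1.72)
= 13.87 × (0.5649 − 0.2002) + 2.591 × 0.2002 = 5.576 mg/L.
DO = 8.45 − 5.576 = 2.874 mg/L.

DO ≈ 2.87 mg/L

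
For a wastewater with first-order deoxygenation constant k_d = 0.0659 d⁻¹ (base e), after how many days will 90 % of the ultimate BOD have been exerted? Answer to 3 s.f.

t ≈ 34.9 d

y/L₀ = 1 − e^(−k_d t) = 0.90 ⇒ e^(−k_d t) = 0.100
t = −ln(0.100) / 0.0659 = 2.303 / 0.0659 = 34.94 d.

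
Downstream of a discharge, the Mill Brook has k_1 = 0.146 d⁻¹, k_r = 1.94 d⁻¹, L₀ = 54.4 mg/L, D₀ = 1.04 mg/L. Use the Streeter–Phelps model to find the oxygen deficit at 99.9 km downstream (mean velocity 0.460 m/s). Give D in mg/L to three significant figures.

Travel time t = x/v = 99.9 km / (0.460 m/s) = 99900 m / 0.460 m/s = 217200 s = 2.514 d.
k_1 L₀/(k_r−k_1) = 0.146×54.4/(1.94−0.146) = 7.942/1.794 = 4.427 mg/L.
e^(−k_1 t) = e^(−0.146×2.514) = 0.6928; e^(−k_r t) = e^(−1.94×2.514) = 0.007625.
D = 4.427 × (0.6928 − 0.007625) + 1.04 × 0.007625 = 3.034 + 0.007930 = 3.041 mg/L.

D ≈ 3.04 mg/L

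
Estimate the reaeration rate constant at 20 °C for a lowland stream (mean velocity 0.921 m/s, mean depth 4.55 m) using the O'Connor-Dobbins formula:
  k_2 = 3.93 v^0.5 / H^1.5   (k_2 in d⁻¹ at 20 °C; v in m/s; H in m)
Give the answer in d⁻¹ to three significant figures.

k_2 = 3.93 × 0.921^0.5 / 4.55^1.5 = 3.93 × 0.9597 / 9.705 = 0.3886 d⁻¹.

k_2 ≈ 0.389 d⁻¹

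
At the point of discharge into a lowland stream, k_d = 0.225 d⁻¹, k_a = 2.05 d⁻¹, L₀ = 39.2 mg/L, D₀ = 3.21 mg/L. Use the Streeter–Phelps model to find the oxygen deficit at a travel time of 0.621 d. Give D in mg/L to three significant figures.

D ≈ 3.75 mg/L

k_d L₀/(k_a−k_d) = 0.225×39.2/(2.05−0.225) = 8.820/1.825 = 4.833 mg/L.
e^(−k_d t) = e^(−0.225×0.6210) = 0.8696; e^(−k_a t) = e^(−2.05×0.6210) = 0.2800.
D = 4.833 × (0.8696 − 0.2800) + 3.21 × 0.2800 = 2.850 + 0.8987 = 3.748 mg/L.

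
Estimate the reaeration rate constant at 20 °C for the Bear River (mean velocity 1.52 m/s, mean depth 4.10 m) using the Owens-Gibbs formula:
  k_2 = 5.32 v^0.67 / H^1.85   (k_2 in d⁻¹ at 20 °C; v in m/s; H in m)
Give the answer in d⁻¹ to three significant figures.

k_2 ≈ 0.518 d⁻¹

k_2 = 5.32 × 1.52^0.67 / 4.10^1.85 = 5.32 × 1.324 / 13.60 = 0.5177 d⁻¹.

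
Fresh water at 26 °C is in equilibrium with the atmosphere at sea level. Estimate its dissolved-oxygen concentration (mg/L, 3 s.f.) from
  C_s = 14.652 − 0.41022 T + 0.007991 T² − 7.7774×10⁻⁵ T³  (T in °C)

C_s = 14.652 − 0.41022×26 + 0.007991×26² − 7.7774×10⁻⁵×26³ = 8.021 mg/L.

C_s ≈ 8.02 mg/L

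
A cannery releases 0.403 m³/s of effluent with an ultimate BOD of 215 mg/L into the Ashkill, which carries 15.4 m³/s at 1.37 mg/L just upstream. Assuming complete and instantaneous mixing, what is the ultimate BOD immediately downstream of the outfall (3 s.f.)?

6.82 mg/L

Flow-weighted mixing: C = (Q_r C_r + Q_w C_w)/(Q_r + Q_w)
= (15.4×1.37 + 0.403×215)/(15.4 + 0.403) = 107.7/15.80 = 6.818 mg/L.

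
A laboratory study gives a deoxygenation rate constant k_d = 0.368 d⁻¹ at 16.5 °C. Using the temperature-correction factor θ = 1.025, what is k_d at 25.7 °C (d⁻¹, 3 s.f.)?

k_d(T₂) = k_d(T₁) · θ^(T₂−T₁) = 0.368 × 1.025^(25.7−16.5)
= 0.368 × 1.025^9.20 = 0.368 × 1.255 = 0.4619 d⁻¹.

k_d ≈ 0.462 d⁻¹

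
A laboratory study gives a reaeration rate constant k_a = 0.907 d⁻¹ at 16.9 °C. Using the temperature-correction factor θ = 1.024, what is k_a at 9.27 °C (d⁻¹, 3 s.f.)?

k_a ≈ 0.757 d⁻¹

k_a(T₂) = k_a(T₁) · θ^(T₂−T₁) = 0.907 × 1.024^(9.27−16.9)
= 0.907 × 1.024^-7.63 = 0.907 × 0.8345 = 0.7569 d⁻¹.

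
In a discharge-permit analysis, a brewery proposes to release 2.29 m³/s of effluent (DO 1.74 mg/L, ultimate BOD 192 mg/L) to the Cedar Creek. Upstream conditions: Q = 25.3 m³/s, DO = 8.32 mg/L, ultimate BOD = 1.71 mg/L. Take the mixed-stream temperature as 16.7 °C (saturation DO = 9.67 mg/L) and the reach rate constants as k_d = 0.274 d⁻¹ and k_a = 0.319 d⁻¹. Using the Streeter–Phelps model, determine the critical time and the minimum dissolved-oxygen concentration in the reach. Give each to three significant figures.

Mixed DO = (25.3×8.32 + 2.29×1.74)/(25.3+2.29) = 214.5/27.59 = 7.774 mg/L.
Mixed L₀ = (25.3×1.71 + 2.29×192)/(27.59) = 482.9/27.59 = 17.50 mg/L.
Initial deficit D₀ = C_s − DO₀ = 9.67 − 7.774 = 1.896 mg/L.
t_c = (1/0.04500) ln[(0.319/0.274)(1 − 1.896×0.04500/(0.274×17.50))] = 22.22 × ln(1.144) = 2.980 d.
D_c = (0.274/0.319) × 17.50 × e^(−0.274×2.980) = 0.8589 × 17.50 × 0.4419 = 6.644 mg/L.
Minimum DO = 9.67 − 6.644 = 3.026 mg/L.

t_c ≈ 2.98 d; minimum DO ≈ 3.03 mg/L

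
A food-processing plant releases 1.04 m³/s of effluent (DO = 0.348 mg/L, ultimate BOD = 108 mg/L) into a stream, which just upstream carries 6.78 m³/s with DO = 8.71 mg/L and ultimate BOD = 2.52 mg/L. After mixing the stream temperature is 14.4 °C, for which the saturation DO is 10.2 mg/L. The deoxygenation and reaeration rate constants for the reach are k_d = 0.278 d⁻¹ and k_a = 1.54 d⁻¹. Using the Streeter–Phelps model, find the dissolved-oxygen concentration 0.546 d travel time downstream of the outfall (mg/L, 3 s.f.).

DO ≈ 7.52 mg/L

Mixed DO = (6.78×8.71 + 1.04×0.348)/(6.78+1.04) = 59.42/7.820 = 7.598 mg/L.
Mixed L₀ = (6.78×2.52 + 1.04×108)/(7.820) = 129.4/7.820 = 16.55 mg/L.
Initial deficit D₀ = C_s − DO₀ = 10.2 − 7.598 = 2.602 mg/L.
D(0.546) = [0.278×16.55/(1.54−0.278)](e^(−0.278×0.546) − e^(−1.54×0.546)) + 2.602 e^(−1.54×0.546)
= 3.645 × (0.8592 − 0.4313) + 2.602 × 0.4313 = 2.682 mg/L.
DO = 10.2 − 2.682 = 7.518 mg/L.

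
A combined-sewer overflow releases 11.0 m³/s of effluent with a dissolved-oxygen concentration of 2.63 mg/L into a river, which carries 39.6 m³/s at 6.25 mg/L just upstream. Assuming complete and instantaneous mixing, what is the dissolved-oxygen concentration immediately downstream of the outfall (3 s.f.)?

5.46 mg/L

Flow-weighted mixing: C = (Q_r C_r + Q_w C_w)/(Q_r + Q_w)
= (39.6×6.25 + 11.0×2.63)/(39.6 + 11.0) = 276.4/50.60 = 5.463 mg/L.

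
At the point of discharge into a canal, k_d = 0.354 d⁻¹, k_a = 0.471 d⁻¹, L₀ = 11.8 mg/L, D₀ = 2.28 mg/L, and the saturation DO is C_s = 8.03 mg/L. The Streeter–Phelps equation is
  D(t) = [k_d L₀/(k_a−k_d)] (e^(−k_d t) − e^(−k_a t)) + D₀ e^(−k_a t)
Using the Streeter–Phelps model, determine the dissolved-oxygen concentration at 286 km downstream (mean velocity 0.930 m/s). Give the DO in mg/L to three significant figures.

DO ≈ 4.15 mg/L

Travel time t = x/v = 286 km / (0.930 m/s) = 286000 m / 0.930 m/s = 307500 s = 3.559 d.
k_d L₀/(k_a−k_d) = 0.354×11.8/(0.471−0.354) = 4.177/0.1170 = 35.70 mg/L.
e^(−k_d t) = e^(−0.354×3.559) = 0.2837; e^(−k_a t) = e^(−0.471×3.559) = 0.1870.
D = 35.70 × (0.2837 − 0.1870) + 2.28 × 0.1870 = 3.449 + 0.4264 = 3.876 mg/L.
DO = C_s − D = 8.03 − 3.876 = 4.154 mg/L.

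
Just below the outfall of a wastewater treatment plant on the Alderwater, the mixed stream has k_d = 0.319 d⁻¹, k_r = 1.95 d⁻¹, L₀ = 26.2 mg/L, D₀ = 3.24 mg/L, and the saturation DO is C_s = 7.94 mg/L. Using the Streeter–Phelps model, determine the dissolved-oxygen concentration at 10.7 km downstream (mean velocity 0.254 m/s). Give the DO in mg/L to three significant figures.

DO ≈ 4.28 mg/L

Travel time t = x/v = 10.7 km / (0.254 m/s) = 10700 m / 0.254 m/s = 42130 s = 0.4876 d.
k_d L₀/(k_r−k_d) = 0.319×26.2/(1.95−0.319) = 8.358/1.631 = 5.124 mg/L.
e^(−k_d t) = e^(−0.319×0.4876) = 0.8560; e^(−k_r t) = e^(−1.95×0.4876) = 0.3864.
D = 5.124 × (0.8560 − 0.3864) + 3.24 × 0.3864 = 2.406 + 1.252 = 3.658 mg/L.
DO = C_s − D = 7.94 − 3.658 = 4.282 mg/L.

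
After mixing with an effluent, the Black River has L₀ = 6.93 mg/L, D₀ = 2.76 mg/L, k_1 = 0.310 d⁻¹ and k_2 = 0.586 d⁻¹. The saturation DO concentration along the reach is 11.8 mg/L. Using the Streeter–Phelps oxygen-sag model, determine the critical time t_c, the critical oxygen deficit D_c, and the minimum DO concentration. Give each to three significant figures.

At the critical point dD/dt = 0, so k_1 L₀ e^(−k_1 t) = k_2 D. Substituting D(t) from the Streeter–Phelps equation and solving for t gives
t_c = ln[(k_2/k_1)(1 − D₀(k_2−k_1)/(k_1 L₀))] / (k_2−k_1).
Here k_2−k_1 = 0.2760 d⁻¹ and 1 − D₀(k_2−k_1)/(k_1 L₀) = 1 − 2.76×0.2760/(0.310×6.93) = 0.6454, so
t_c = ln(1.890 × 0.6454) / 0.2760 = 0.1989 / 0.2760 = 0.7206 d.
L(t_c) = L₀ e^(−k_1 t_c) = 6.93 × 0.7998 = 5.543 mg/L, and at the critical point k_2 D_c = k_1 L, so D_c = (0.310/0.586) × 5.543 = 2.932 mg/L.
Minimum DO = C_s − D_c = 11.8 − 2.932 = 8.868 mg/L.

t_c ≈ 0.721 d; D_c ≈ 2.93 mg/L; min DO ≈ 8.87 mg/L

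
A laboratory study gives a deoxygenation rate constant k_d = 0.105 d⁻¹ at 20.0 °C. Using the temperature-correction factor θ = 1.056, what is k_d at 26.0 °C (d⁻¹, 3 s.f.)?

k_d(T₂) = k_d(T₁) · θ^(T₂−T₁) = 0.105 × 1.056^(26.0−20.0)
= 0.105 × 1.056^6.00 = 0.105 × 1.387 = 0.1456 d⁻¹.

k_d ≈ 0.146 d⁻¹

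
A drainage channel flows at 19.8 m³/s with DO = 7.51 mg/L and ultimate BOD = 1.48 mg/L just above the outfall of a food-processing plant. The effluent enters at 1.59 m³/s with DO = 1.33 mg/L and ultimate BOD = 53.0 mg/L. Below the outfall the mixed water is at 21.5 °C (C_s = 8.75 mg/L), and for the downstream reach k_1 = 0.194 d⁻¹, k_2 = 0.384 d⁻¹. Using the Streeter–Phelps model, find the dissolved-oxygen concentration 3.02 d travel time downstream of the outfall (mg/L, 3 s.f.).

DO ≈ 6.90 mg/L

Mixed DO = (19.8×7.51 + 1.59×1.33)/(19.8+1.59) = 150.8/21.39 = 7.051 mg/L.
Mixed L₀ = (19.8×1.48 + 1.59×53.0)/(21.39) = 113.6/21.39 = 5.310 mg/L.
Initial deficit D₀ = C_s − DO₀ = 8.75 − 7.051 = 1.699 mg/L.
D(3.02) = [0.194×5.310/(0.384−0.194)](e^(−0.194×3.02) − e^(−0.384×3.02)) + 1.699 e^(−0.384×3.02)
= 5.421 × (0.5566 − 0.3136) + 1.699 × 0.3136 = 1.850 mg/L.
DO = 8.75 − 1.850 = 6.900 mg/L.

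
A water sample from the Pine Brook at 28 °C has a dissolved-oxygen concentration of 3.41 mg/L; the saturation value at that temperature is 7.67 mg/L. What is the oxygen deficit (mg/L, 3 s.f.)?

D ≈ 4.26 mg/L

D = C_s − C = 7.67 − 3.41 = 4.26 mg/L.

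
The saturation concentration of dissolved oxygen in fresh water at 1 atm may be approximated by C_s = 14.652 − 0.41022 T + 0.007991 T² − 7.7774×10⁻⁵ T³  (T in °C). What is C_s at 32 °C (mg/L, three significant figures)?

C_s ≈ 7.16 mg/L

C_s = 14.652 − 0.41022×32 + 0.007991×32² − 7.7774×10⁻⁵×32³ = 7.159 mg/L.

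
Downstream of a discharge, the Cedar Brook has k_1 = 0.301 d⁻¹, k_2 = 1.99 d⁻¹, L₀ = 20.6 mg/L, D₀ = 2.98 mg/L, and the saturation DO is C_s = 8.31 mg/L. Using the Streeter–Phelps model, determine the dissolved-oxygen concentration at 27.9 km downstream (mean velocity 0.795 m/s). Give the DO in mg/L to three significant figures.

DO ≈ 5.37 mg/L

Travel time t = x/v = 27.9 km / (0.795 m/s) = 27900 m / 0.795 m/s = 35090 s = 0.4062 d.
k_1 L₀/(k_2−k_1) = 0.301×20.6/(1.99−0.301) = 6.201/1.689 = 3.671 mg/L.
e^(−k_1 t) = e^(−0.301×0.4062) = 0.8849; e^(−k_2 t) = e^(−1.99×0.4062) = 0.4456.
D = 3.671 × (0.8849 − 0.4456) + 2.98 × 0.4456 = 1.613 + 1.328 = 2.941 mg/L.
DO = C_s − D = 8.31 − 2.941 = 5.369 mg/L.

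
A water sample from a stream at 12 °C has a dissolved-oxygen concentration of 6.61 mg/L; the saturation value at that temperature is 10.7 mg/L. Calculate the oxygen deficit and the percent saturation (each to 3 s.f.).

D ≈ 4.09 mg/L; 61.8 % saturation

D = C_s − C = 10.7 − 6.61 = 4.09 mg/L.
% saturation = 6.61/10.7 × 100 = 61.8 %.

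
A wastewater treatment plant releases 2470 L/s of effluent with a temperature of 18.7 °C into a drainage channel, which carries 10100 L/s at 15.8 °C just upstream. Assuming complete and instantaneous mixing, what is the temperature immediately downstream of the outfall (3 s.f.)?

Flow-weighted mixing: C = (Q_r C_r + Q_w C_w)/(Q_r + Q_w)
= (10100×15.8 + 2470×18.7)/(10100 + 2470) = 205800/12570 = 16.37 °C.

16.4 °C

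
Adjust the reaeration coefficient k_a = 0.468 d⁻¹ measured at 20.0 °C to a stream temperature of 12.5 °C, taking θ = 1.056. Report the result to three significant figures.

k_a(T₂) = k_a(T₁) · θ^(T₂−T₁) = 0.468 × 1.056^(12.5−20.0)
= 0.468 × 1.056^-7.50 = 0.468 × 0.6645 = 0.3110 d⁻¹.

k_a ≈ 0.311 d⁻¹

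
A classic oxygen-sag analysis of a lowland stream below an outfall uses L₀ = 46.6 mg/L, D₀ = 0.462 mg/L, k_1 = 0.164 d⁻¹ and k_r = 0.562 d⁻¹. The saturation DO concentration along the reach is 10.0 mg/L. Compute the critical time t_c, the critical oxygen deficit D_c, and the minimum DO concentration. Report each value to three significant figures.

t_c ≈ 3.03 d; D_c ≈ 8.27 mg/L; min DO ≈ 1.73 mg/L

With k_r/k_1 = 3.427 and 1 − D₀(k_r−k_1)/(k_1 L₀) = 0.9759,
t_c = ln(3.427 × 0.9759) / (0.562 − 0.164) = ln(3.344) / 0.3980 = 1.207/0.3980 = 3.033 d.
L(t_c) = L₀ e^(−k_1 t_c) = 46.6 × 0.6081 = 28.34 mg/L, and at the critical point k_r D_c = k_1 L, so D_c = (0.164/0.562) × 28.34 = 8.269 mg/L.
Minimum DO = C_s − D_c = 10.0 − 8.269 = 1.731 mg/L.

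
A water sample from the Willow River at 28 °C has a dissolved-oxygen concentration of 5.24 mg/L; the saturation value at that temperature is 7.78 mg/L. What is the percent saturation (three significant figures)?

67.4 % saturation

% saturation = C/C_s × 100 = 5.24/7.78 × 100 = 67.4 %.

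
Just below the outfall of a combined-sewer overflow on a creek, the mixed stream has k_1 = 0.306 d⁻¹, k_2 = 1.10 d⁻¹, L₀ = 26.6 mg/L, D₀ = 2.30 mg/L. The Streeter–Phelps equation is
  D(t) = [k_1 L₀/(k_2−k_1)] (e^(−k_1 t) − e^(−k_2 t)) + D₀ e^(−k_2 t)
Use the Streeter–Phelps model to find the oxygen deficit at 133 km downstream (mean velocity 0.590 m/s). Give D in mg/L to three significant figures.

D ≈ 4.16 mg/L

Travel time t = x/v = 133 km / (0.590 m/s) = 133000 m / 0.590 m/s = 225400 s = 2.609 d.
k_1 L₀/(k_2−k_1) = 0.306×26.6/(1.10−0.306) = 8.140/0.7940 = 10.25 mg/L.
e^(−k_1 t) = e^(−0.306×2.609) = 0.4501; e^(−k_2 t) = e^(−1.10×2.609) = 0.05670.
D = 10.25 × (0.4501 − 0.05670) + 2.30 × 0.05670 = 4.032 + 0.1304 = 4.163 mg/L.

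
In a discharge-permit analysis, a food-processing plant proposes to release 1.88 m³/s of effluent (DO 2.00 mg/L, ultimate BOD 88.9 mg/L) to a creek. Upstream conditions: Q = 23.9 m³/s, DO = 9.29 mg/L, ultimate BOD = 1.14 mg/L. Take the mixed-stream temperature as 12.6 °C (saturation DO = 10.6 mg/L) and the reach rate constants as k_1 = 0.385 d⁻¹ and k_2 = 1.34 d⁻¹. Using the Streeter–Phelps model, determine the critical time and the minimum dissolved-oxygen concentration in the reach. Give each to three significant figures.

Mixed DO = (23.9×9.29 + 1.88×2.00)/(23.9+1.88) = 225.8/25.78 = 8.758 mg/L.
Mixed L₀ = (23.9×1.14 + 1.88×88.9)/(25.78) = 194.4/25.78 = 7.540 mg/L.
Initial deficit D₀ = C_s − DO₀ = 10.6 − 8.758 = 1.842 mg/L.
t_c = (1/0.9550) ln[(1.34/0.385)(1 − 1.842×0.9550/(0.385×7.540))] = 1.047 × ln(1.372) = 0.3310 d.
D_c = (0.385/1.34) × 7.540 × e^(−0.385×0.3310) = 0.2873 × 7.540 × 0.8803 = 1.907 mg/L.
Minimum DO = 10.6 − 1.907 = 8.693 mg/L.

t_c ≈ 0.331 d; minimum DO ≈ 8.69 mg/L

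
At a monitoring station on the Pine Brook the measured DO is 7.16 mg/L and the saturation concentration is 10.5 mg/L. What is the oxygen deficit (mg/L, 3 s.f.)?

D = C_s − C = 10.5 − 7.16 = 3.34 mg/L.

D ≈ 3.34 mg/L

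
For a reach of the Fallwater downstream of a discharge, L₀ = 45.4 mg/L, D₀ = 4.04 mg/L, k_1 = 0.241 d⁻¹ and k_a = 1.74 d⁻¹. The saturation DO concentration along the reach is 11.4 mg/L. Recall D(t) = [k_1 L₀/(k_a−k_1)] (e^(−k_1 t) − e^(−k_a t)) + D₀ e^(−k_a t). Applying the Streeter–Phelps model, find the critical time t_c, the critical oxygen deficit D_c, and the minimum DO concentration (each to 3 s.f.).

With k_a/k_1 = 7.220 and 1 − D₀(k_a−k_1)/(k_1 L₀) = 0.4465,
t_c = ln(7.220 × 0.4465) / (1.74 − 0.241) = ln(3.224) / 1.499 = 1.171/1.499 = 0.7809 d.
D_c = (k_1/k_a) L₀ e^(−k_1 t_c) = (0.241/1.74) × 45.4 × e^(−0.241×0.7809) = 0.1385 × 45.4 × 0.8285 = 5.209 mg/L.
Minimum DO = C_s − D_c = 11.4 − 5.209 = 6.191 mg/L.

t_c ≈ 0.781 d; D_c ≈ 5.21 mg/L; min DO ≈ 6.19 mg/L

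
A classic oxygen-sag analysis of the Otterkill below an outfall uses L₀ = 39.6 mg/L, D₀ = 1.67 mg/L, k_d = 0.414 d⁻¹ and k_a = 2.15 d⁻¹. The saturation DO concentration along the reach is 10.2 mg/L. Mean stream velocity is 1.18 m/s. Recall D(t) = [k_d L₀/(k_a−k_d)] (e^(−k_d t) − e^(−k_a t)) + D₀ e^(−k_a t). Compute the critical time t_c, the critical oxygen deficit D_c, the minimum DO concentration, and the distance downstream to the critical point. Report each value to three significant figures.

t_c ≈ 0.837 d; D_c ≈ 5.39 mg/L; min DO ≈ 4.81 mg/L; x_c ≈ 85.3 km

t_c = [1/(k_a−k_d)] ln[(k_a/k_d)(1 − D₀(k_a−k_d)/(k_d L₀))]
= [1/(2.15−0.414)] ln[(2.15/0.414)(1 − 1.67×1.736/(0.414×39.6))]
= (1/1.736) ln[5.193 × 0.8232] = 0.5760 × ln(4.275) = 0.5760 × 1.453 = 0.8368 d.
L(t_c) = L₀ e^(−k_d t_c) = 39.6 × 0.7072 = 28.00 mg/L, and at the critical point k_a D_c = k_d L, so D_c = (0.414/2.15) × 28.00 = 5.393 mg/L.
Minimum DO = C_s − D_c = 10.2 − 5.393 = 4.807 mg/L.
x_c = v t_c = 1.18 m/s × 0.8368 d × 86400 s/d = 85320 m ≈ 85.3 km.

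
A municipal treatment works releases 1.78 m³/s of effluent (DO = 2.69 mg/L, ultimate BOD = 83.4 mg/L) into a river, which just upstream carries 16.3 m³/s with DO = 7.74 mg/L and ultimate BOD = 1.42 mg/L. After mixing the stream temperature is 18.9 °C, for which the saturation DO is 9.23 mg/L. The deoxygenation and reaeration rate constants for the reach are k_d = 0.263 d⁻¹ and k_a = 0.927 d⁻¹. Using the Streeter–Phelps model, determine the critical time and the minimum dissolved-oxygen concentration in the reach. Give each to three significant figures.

t_c ≈ 0.765 d; minimum DO ≈ 7.03 mg/L

Mixed DO = (16.3×7.74 + 1.78×2.69)/(16.3+1.78) = 131.0/18.08 = 7.243 mg/L.
Mixed L₀ = (16.3×1.42 + 1.78×83.4)/(18.08) = 171.6/18.08 = 9.491 mg/L.
Initial deficit D₀ = C_s − DO₀ = 9.23 − 7.243 = 1.987 mg/L.
t_c = (1/0.6640) ln[(0.927/0.263)(1 − 1.987×0.6640/(0.263×9.491))] = 1.506 × ln(1.662) = 0.7647 d.
D_c = (0.263/0.927) × 9.491 × e^(−0.263×0.7647) = 0.2837 × 9.491 × 0.8178 = 2.202 mg/L.
Minimum DO = 9.23 − 2.202 = 7.028 mg/L.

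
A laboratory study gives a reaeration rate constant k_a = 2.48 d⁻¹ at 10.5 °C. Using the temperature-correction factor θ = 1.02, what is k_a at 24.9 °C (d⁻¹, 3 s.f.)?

k_a(T₂) = k_a(T₁) · θ^(T₂−T₁) = 2.48 × 1.02^(24.9−10.5)
= 2.48 × 1.02^14.4 = 2.48 × 1.330 = 3.298 d⁻¹.

k_a ≈ 3.30 d⁻¹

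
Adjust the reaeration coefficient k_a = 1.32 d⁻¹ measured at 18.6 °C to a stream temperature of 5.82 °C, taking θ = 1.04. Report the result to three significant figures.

k_a ≈ 0.800 d⁻¹

k_a(T₂) = k_a(T₁) · θ^(T₂−T₁) = 1.32 × 1.04^(5.82−18.6)
= 1.32 × 1.04^-12.8 = 1.32 × 0.6058 = 0.7996 d⁻¹.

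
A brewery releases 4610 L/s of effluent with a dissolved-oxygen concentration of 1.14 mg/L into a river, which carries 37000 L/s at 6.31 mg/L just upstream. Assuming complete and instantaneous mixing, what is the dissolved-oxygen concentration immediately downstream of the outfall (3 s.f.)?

5.74 mg/L

Flow-weighted mixing: C = (Q_r C_r + Q_w C_w)/(Q_r + Q_w)
= (37000×6.31 + 4610×1.14)/(37000 + 4610) = 238700/41610 = 5.737 mg/L.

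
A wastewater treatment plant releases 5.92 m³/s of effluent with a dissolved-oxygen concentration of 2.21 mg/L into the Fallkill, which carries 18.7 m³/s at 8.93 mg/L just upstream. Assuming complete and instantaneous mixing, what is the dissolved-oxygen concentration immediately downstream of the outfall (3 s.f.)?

7.31 mg/L

Flow-weighted mixing: C = (Q_r C_r + Q_w C_w)/(Q_r + Q_w)
= (18.7×8.93 + 5.92×2.21)/(18.7 + 5.92) = 180.1/24.62 = 7.314 mg/L.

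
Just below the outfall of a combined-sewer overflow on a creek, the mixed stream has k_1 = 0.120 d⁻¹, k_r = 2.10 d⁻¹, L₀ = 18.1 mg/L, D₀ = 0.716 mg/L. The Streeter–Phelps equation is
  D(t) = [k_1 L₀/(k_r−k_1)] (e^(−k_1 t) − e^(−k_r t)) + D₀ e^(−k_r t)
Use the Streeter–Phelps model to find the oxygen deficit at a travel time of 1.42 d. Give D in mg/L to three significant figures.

D ≈ 0.906 mg/L

k_1 L₀/(k_r−k_1) = 0.120×18.1/(2.10−0.120) = 2.172/1.980 = 1.097 mg/L.
e^(−k_1 t) = e^(−0.120×1.420) = 0.8433; e^(−k_r t) = e^(−2.10×1.420) = 0.05069.
D = 1.097 × (0.8433 − 0.05069) + 0.716 × 0.05069 = 0.8695 + 0.03630 = 0.9058 mg/L.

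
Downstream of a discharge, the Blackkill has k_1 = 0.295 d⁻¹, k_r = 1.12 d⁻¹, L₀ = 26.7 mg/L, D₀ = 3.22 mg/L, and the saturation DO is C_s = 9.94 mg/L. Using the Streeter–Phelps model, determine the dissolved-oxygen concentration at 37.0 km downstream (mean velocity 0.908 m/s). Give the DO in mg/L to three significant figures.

DO ≈ 5.36 mg/L

Travel time t = x/v = 37.0 km / (0.908 m/s) = 37000 m / 0.908 m/s = 40750 s = 0.4716 d.
k_1 L₀/(k_r−k_1) = 0.295×26.7/(1.12−0.295) = 7.876/0.8250 = 9.547 mg/L.
e^(−k_1 t) = e^(−0.295×0.4716) = 0.8701; e^(−k_r t) = e^(−1.12×0.4716) = 0.5896.
D = 9.547 × (0.8701 − 0.5896) + 3.22 × 0.5896 = 2.678 + 1.899 = 4.576 mg/L.
DO = C_s − D = 9.94 − 4.576 = 5.364 mg/L.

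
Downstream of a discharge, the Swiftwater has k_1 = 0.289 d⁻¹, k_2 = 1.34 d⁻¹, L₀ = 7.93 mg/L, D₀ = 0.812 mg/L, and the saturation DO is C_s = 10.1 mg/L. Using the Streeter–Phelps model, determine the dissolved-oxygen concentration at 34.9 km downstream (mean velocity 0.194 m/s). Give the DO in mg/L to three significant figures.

Travel time t = x/v = 34.9 km / (0.194 m/s) = 34900 m / 0.194 m/s = 179900 s = 2.082 d.
k_1 L₀/(k_2−k_1) = 0.289×7.93/(1.34−0.289) = 2.292/1.051 = 2.181 mg/L.
e^(−k_1 t) = e^(−0.289×2.082) = 0.5479; e^(−k_2 t) = e^(−1.34×2.082) = 0.06142.
D = 2.181 × (0.5479 − 0.06142) + 0.812 × 0.06142 = 1.061 + 0.04987 = 1.111 mg/L.
DO = C_s − D = 10.1 − 1.111 = 8.989 mg/L.

DO ≈ 8.99 mg/L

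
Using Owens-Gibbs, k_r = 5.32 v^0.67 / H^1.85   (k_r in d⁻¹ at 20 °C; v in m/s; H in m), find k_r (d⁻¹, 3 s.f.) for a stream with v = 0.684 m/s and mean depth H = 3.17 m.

k_r ≈ 0.488 d⁻¹

k_r = 5.32 × 0.684^0.67 / 3.17^1.85 = 5.32 × 0.7753 / 8.452 = 0.4880 d⁻¹.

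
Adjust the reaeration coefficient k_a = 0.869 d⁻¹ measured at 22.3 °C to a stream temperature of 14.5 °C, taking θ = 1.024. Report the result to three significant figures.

k_a ≈ 0.722 d⁻¹

k_a(T₂) = k_a(T₁) · θ^(T₂−T₁) = 0.869 × 1.024^(14.5−22.3)
= 0.869 × 1.024^-7.80 = 0.869 × 0.8311 = 0.7222 d⁻¹.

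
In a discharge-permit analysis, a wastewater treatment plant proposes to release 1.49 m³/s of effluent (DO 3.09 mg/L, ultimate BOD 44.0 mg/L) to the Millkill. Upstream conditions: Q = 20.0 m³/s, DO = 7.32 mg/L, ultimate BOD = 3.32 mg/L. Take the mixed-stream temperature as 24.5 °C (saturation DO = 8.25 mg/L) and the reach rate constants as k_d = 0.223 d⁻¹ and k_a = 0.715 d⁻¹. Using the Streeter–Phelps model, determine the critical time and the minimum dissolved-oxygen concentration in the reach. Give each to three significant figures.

t_c ≈ 1.19 d; minimum DO ≈ 6.78 mg/L

Mixed DO = (20.0×7.32 + 1.49×3.09)/(20.0+1.49) = 151.0/21.49 = 7.027 mg/L.
Mixed L₀ = (20.0×3.32 + 1.49×44.0)/(21.49) = 132.0/21.49 = 6.141 mg/L.
Initial deficit D₀ = C_s − DO₀ = 8.25 − 7.027 = 1.223 mg/L.
t_c = (1/0.4920) ln[(0.715/0.223)(1 − 1.223×0.4920/(0.223×6.141))] = 2.033 × ln(1.797) = 1.191 d.
D_c = (0.223/0.715) × 6.141 × e^(−0.223×1.191) = 0.3119 × 6.141 × 0.7667 = 1.468 mg/L.
Minimum DO = 8.25 − 1.468 = 6.782 mg/L.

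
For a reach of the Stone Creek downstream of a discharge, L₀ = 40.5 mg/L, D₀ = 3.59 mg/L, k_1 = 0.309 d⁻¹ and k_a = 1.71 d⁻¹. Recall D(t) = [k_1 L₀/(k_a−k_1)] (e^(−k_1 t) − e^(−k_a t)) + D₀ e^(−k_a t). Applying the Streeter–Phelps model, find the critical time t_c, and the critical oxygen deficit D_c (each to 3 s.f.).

With k_a/k_1 = 5.534 and 1 − D₀(k_a−k_1)/(k_1 L₀) = 0.5981,
t_c = ln(5.534 × 0.5981) / (1.71 − 0.309) = ln(3.310) / 1.401 = 1.197/1.401 = 0.8543 d.
L(t_c) = L₀ e^(−k_1 t_c) = 40.5 × 0.7680 = 31.10 mg/L, and at the critical point k_a D_c = k_1 L, so D_c = (0.309/1.71) × 31.10 = 5.620 mg/L.

t_c ≈ 0.854 d; D_c ≈ 5.62 mg/L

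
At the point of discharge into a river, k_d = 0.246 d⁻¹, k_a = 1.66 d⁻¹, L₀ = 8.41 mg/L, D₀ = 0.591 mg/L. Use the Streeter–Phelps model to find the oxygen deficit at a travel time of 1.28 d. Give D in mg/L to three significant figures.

k_d L₀/(k_a−k_d) = 0.246×8.41/(1.66−0.246) = 2.069/1.414 = 1.463 mg/L.
e^(−k_d t) = e^(−0.246×1.280) = 0.7299; e^(−k_a t) = e^(−1.66×1.280) = 0.1195.
D = 1.463 × (0.7299 − 0.1195) + 0.591 × 0.1195 = 0.8931 + 0.07060 = 0.9637 mg/L.

D ≈ 0.964 mg/L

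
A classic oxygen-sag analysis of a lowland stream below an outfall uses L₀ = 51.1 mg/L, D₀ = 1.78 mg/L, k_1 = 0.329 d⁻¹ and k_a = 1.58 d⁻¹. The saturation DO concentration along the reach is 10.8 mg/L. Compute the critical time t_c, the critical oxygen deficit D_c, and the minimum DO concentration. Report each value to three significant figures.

At the critical point dD/dt = 0, so k_1 L₀ e^(−k_1 t) = k_a D. Substituting D(t) from the Streeter–Phelps equation and solving for t gives
t_c = ln[(k_a/k_1)(1 − D₀(k_a−k_1)/(k_1 L₀))] / (k_a−k_1).
Here k_a−k_1 = 1.251 d⁻¹ and 1 − D₀(k_a−k_1)/(k_1 L₀) = 1 − 1.78×1.251/(0.329×51.1) = 0.8675, so
t_c = ln(4.802 × 0.8675) / 1.251 = 1.427 / 1.251 = 1.141 d.
D_c = (k_1/k_a) L₀ e^(−k_1 t_c) = (0.329/1.58) × 51.1 × e^(−0.329×1.141) = 0.2082 × 51.1 × 0.6871 = 7.311 mg/L.
Minimum DO = C_s − D_c = 10.8 − 7.311 = 3.489 mg/L.

t_c ≈ 1.14 d; D_c ≈ 7.31 mg/L; min DO ≈ 3.49 mg/L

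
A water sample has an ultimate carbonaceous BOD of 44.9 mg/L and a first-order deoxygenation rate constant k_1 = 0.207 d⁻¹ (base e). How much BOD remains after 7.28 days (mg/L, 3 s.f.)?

L ≈ 9.95 mg/L

L_t = L₀ e^(−k_1 t) = 44.9 × e^(−0.207×7.28) = 44.9 × 0.2216 = 9.949 mg/L.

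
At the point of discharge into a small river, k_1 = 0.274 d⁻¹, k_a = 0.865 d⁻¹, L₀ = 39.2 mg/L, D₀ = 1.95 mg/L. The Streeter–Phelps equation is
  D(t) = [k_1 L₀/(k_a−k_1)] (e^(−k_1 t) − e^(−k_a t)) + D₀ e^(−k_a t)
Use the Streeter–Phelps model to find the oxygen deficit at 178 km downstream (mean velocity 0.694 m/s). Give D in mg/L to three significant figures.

Travel time t = x/v = 178 km / (0.694 m/s) = 178000 m / 0.694 m/s = 256500 s = 2.969 d.
k_1 L₀/(k_a−k_1) = 0.274×39.2/(0.865−0.274) = 10.74/0.5910 = 18.17 mg/L.
e^(−k_1 t) = e^(−0.274×2.969) = 0.4434; e^(−k_a t) = e^(−0.865×2.969) = 0.07670.
D = 18.17 × (0.4434 − 0.07670) + 1.95 × 0.07670 = 6.663 + 0.1496 = 6.813 mg/L.

D ≈ 6.81 mg/L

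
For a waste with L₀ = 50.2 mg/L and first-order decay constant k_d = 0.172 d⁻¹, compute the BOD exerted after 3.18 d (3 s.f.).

y ≈ 21.1 mg/L

y_t = L₀(1 − e^(−k_d t)) = 50.2 × (1 − e^(−0.172×3.18))
= 50.2 × (1 − 0.5787) = 50.2 × 0.4213 = 21.15 mg/L.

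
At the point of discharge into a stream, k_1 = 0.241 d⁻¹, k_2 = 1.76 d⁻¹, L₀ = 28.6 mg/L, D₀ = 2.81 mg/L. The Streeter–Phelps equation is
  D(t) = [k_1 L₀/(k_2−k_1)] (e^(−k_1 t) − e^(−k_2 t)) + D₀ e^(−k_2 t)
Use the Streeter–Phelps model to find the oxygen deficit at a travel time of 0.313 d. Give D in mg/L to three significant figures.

k_1 L₀/(k_2−k_1) = 0.241×28.6/(1.76−0.241) = 6.893/1.519 = 4.538 mg/L.
e^(−k_1 t) = e^(−0.241×0.3130) = 0.9273; e^(−k_2 t) = e^(−1.76×0.3130) = 0.5764.
D = 4.538 × (0.9273 − 0.5764) + 2.81 × 0.5764 = 1.592 + 1.620 = 3.212 mg/L.

D ≈ 3.21 mg/L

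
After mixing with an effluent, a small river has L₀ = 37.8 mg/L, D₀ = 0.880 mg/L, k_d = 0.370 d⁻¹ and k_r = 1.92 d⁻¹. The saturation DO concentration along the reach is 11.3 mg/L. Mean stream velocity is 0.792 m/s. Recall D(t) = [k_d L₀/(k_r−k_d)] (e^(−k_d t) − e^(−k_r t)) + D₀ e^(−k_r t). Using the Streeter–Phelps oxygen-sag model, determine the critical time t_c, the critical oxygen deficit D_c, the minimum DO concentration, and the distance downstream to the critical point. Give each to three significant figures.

At the critical point dD/dt = 0, so k_d L₀ e^(−k_d t) = k_r D. Substituting D(t) from the Streeter–Phelps equation and solving for t gives
t_c = ln[(k_r/k_d)(1 − D₀(k_r−k_d)/(k_d L₀))] / (k_r−k_d).
Here k_r−k_d = 1.550 d⁻¹ and 1 − D₀(k_r−k_d)/(k_d L₀) = 1 − 0.880×1.550/(0.370×37.8) = 0.9025, so
t_c = ln(5.189 × 0.9025) / 1.550 = 1.544 / 1.550 = 0.9961 d.
D_c = (k_d/k_r) L₀ e^(−k_d t_c) = (0.370/1.92) × 37.8 × e^(−0.370×0.9961) = 0.1927 × 37.8 × 0.6917 = 5.039 mg/L.
Minimum DO = C_s − D_c = 11.3 − 5.039 = 6.261 mg/L.
x_c = v t_c = 0.792 m/s × 0.9961 d × 86400 s/d = 68160 m ≈ 68.2 km.

t_c ≈ 0.996 d; D_c ≈ 5.04 mg/L; min DO ≈ 6.26 mg/L; x_c ≈ 68.2 km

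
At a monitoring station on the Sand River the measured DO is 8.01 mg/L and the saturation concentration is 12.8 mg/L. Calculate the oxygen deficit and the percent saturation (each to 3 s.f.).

D = C_s − C = 12.8 − 8.01 = 4.79 mg/L.
% saturation = 8.01/12.8 × 100 = 62.6 %.

D ≈ 4.79 mg/L; 62.6 % saturation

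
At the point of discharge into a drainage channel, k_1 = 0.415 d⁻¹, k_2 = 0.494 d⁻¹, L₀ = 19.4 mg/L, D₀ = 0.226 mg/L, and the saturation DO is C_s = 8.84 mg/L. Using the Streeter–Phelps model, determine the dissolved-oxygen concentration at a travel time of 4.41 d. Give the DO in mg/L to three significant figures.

k_1 L₀/(k_2−k_1) = 0.415×19.4/(0.494−0.415) = 8.051/0.07900 = 101.9 mg/L.
e^(−k_1 t) = e^(−0.415×4.410) = 0.1604; e^(−k_2 t) = e^(−0.494×4.410) = 0.1132.
D = 101.9 × (0.1604 − 0.1132) + 0.226 × 0.1132 = 4.808 + 0.02558 = 4.834 mg/L.
DO = C_s − D = 8.84 − 4.834 = 4.006 mg/L.

DO ≈ 4.01 mg/L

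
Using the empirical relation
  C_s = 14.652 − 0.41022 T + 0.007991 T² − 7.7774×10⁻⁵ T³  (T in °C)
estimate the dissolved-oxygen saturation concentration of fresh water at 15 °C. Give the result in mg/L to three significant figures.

C_s ≈ 10.0 mg/L

C_s = 14.652 − 0.41022×15 + 0.007991×15² − 7.7774×10⁻⁵×15³ = 10.03 mg/L.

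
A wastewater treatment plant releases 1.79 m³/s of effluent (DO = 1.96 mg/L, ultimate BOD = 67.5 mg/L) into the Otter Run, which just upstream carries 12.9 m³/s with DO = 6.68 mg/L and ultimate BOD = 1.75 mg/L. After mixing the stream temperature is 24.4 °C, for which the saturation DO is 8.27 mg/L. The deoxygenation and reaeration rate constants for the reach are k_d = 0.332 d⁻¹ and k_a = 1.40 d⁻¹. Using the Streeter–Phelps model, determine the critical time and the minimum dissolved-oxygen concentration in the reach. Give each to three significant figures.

t_c ≈ 0.177 d; minimum DO ≈ 6.09 mg/L

Mixed DO = (12.9×6.68 + 1.79×1.96)/(12.9+1.79) = 89.68/14.69 = 6.105 mg/L.
Mixed L₀ = (12.9×1.75 + 1.79×67.5)/(14.69) = 143.4/14.69 = 9.762 mg/L.
Initial deficit D₀ = C_s − DO₀ = 8.27 − 6.105 = 2.165 mg/L.
t_c = (1/1.068) ln[(1.40/0.332)(1 − 2.165×1.068/(0.332×9.762))] = 0.9363 × ln(1.208) = 0.1770 d.
D_c = (0.332/1.40) × 9.762 × e^(−0.332×0.1770) = 0.2371 × 9.762 × 0.9429 = 2.183 mg/L.
Minimum DO = 8.27 − 2.183 = 6.087 mg/L.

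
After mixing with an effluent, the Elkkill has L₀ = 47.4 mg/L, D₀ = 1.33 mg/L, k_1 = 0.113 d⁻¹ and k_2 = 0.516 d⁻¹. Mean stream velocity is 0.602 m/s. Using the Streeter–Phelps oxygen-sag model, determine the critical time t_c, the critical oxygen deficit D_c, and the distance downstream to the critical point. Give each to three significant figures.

At the critical point dD/dt = 0, so k_1 L₀ e^(−k_1 t) = k_2 D. Substituting D(t) from the Streeter–Phelps equation and solving for t gives
t_c = ln[(k_2/k_1)(1 − D₀(k_2−k_1)/(k_1 L₀))] / (k_2−k_1).
Here k_2−k_1 = 0.4030 d⁻¹ and 1 − D₀(k_2−k_1)/(k_1 L₀) = 1 − 1.33×0.4030/(0.113×47.4) = 0.8999, so
t_c = ln(4.566 × 0.8999) / 0.4030 = 1.413 / 0.4030 = 3.507 d.
L(t_c) = L₀ e^(−k_1 t_c) = 47.4 × 0.6728 = 31.89 mg/L, and at the critical point k_2 D_c = k_1 L, so D_c = (0.113/0.516) × 31.89 = 6.984 mg/L.
x_c = v t_c = 0.602 m/s × 3.507 d × 86400 s/d = 182400 m ≈ 182 km.

t_c ≈ 3.51 d; D_c ≈ 6.98 mg/L; x_c ≈ 182 km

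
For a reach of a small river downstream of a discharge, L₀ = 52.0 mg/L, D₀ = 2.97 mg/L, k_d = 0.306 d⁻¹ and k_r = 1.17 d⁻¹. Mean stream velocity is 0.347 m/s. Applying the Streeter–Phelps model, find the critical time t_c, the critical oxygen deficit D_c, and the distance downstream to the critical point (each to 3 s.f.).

t_c ≈ 1.35 d; D_c ≈ 9.00 mg/L; x_c ≈ 40.4 km

With k_r/k_d = 3.824 and 1 − D₀(k_r−k_d)/(k_d L₀) = 0.8387,
t_c = ln(3.824 × 0.8387) / (1.17 − 0.306) = ln(3.207) / 0.8640 = 1.165/0.8640 = 1.349 d.
D_c = (k_d/k_r) L₀ e^(−k_d t_c) = (0.306/1.17) × 52.0 × e^(−0.306×1.349) = 0.2615 × 52.0 × 0.6619 = 9.001 mg/L.
x_c = v t_c = 0.347 m/s × 1.349 d × 86400 s/d = 40440 m ≈ 40.4 km.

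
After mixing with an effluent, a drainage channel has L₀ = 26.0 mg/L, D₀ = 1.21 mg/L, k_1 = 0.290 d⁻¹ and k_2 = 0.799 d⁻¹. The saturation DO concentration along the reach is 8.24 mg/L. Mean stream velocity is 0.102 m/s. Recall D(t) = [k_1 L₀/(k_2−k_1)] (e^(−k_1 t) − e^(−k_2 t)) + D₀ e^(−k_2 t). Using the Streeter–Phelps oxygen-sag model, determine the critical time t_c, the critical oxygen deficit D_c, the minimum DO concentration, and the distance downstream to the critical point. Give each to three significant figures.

t_c = [1/(k_2−k_1)] ln[(k_2/k_1)(1 − D₀(k_2−k_1)/(k_1 L₀))]
= [1/(0.799−0.290)] ln[(0.799/0.290)(1 − 1.21×0.5090/(0.290×26.0))]
= (1/0.5090) ln[2.755 × 0.9183] = 1.965 × ln(2.530) = 1.965 × 0.9283 = 1.824 d.
D_c = (k_1/k_2) L₀ e^(−k_1 t_c) = (0.290/0.799) × 26.0 × e^(−0.290×1.824) = 0.3630 × 26.0 × 0.5893 = 5.561 mg/L.
Minimum DO = C_s − D_c = 8.24 − 5.561 = 2.679 mg/L.
x_c = v t_c = 0.102 m/s × 1.824 d × 86400 s/d = 16070 m ≈ 16.1 km.

t_c ≈ 1.82 d; D_c ≈ 5.56 mg/L; min DO ≈ 2.68 mg/L; x_c ≈ 16.1 km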